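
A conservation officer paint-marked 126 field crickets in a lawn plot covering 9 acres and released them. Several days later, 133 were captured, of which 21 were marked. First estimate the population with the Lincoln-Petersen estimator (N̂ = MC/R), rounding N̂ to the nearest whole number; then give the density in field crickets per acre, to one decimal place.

density ≈ 88.7 field crickets per acre

N̂ = 126·133/21 = 16758/21 = 798
Density = N̂ / area = 798 / 9 ≈ 88.67 → 88.7 per acre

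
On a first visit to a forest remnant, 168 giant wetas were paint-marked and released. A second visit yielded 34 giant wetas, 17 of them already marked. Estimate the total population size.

N = 336

N = (168 × 34) / 17 = 5712 / 17 = 336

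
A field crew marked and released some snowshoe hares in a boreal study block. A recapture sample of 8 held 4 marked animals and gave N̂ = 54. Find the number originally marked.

From N = M·C/R: M = N·R / C = 54·4 / 8 = 216 / 8 = 27.

M = 27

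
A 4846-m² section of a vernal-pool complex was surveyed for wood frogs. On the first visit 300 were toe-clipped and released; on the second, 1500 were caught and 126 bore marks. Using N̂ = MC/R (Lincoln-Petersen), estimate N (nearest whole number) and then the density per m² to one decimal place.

N̂ = 300·1500/126 = 450000/126 ≈ 3571.4 → 3571
Density = N̂ / area = 3571 / 4846 ≈ 0.74 → 0.7 per m²

density ≈ 0.7 wood frogs per m²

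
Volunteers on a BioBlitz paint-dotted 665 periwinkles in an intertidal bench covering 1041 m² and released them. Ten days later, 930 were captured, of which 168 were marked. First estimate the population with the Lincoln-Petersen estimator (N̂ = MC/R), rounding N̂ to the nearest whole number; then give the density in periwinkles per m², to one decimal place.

density ≈ 3.5 periwinkles per m²

N̂ = 665·930/168 = 618450/168 ≈ 3681.2 → 3681
Density = N̂ / area = 3681 / 1041 ≈ 3.54 → 3.5 per m²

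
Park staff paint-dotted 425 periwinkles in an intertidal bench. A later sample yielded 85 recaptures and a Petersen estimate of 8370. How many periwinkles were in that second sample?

From N = M·C/R: C = N·R / M = 8370·85 / 425 = 711450 / 425 = 1674.

C = 1674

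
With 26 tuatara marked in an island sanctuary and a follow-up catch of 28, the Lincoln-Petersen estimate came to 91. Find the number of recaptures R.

R = 8

From N = M·C/R: R = M·C / N = 26·28 / 91 = 728 / 91 = 8.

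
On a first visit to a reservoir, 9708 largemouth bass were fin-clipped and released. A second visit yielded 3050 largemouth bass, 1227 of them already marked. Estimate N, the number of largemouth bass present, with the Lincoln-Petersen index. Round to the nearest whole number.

If marked individuals mix randomly, R/C ≈ M/N, giving N ≈ M·C/R.
N = (9708 × 3050) / 1227 = 29609400 / 1227 ≈ 24131.5 → 24132

N ≈ 24,132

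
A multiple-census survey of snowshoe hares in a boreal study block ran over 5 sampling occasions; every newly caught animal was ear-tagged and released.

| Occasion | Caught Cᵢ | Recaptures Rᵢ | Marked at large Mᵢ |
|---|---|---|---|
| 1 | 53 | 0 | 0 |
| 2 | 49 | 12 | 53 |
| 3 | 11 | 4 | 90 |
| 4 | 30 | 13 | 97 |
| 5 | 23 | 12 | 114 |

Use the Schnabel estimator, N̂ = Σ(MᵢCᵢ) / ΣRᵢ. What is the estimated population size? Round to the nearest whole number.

N ≈ 222

Σ MᵢCᵢ = 0·53 + 53·49 + 90·11 + 97·30 + 114·23 = 0 + 2597 + 990 + 2910 + 2622 = 9119
Σ Rᵢ = 0 + 12 + 4 + 13 + 12 = 41
N̂ = 9119 / 41 ≈ 222.4 → 222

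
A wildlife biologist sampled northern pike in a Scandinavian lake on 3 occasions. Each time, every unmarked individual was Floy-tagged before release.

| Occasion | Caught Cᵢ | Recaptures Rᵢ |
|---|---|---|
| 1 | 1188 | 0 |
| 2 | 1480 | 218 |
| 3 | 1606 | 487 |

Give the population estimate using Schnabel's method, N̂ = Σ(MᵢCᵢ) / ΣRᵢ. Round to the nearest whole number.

N ≈ 8075

Marked at large before each occasion: Mᵢ = Σⱼ<ᵢ (Cⱼ − Rⱼ) → M1=0, M2=1188, M3=2450
Σ MᵢCᵢ = 0·1188 + 1188·1480 + 2450·1606 = 0 + 1758240 + 3934700 = 5692940
Σ Rᵢ = 0 + 218 + 487 = 705
N̂ = 5692940 / 705 ≈ 8075.1 → 8075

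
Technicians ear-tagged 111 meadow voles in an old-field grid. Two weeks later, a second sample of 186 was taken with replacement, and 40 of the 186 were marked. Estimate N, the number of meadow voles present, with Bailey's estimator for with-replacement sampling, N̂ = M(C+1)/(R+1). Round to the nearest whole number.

N ≈ 506

N̂ = 111·(186+1)/(40+1) = 111·187/41 = 20757/41 ≈ 506.3 → 506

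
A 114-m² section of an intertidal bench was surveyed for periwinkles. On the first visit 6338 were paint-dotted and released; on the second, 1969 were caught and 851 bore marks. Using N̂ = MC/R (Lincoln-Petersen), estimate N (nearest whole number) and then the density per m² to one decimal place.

N̂ = 6338·1969/851 = 12479522/851 ≈ 14664.5 → 14665
Density = N̂ / area = 14665 / 114 ≈ 128.64 → 128.6 per m²

density ≈ 128.6 periwinkles per m²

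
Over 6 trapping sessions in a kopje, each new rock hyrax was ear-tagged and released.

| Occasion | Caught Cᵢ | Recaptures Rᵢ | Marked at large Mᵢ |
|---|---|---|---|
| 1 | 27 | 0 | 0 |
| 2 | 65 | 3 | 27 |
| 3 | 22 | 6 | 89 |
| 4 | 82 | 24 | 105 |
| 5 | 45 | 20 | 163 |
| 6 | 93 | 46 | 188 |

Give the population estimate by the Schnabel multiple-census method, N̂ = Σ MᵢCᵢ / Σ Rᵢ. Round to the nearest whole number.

N ≈ 375

Σ MᵢCᵢ = 0·27 + 27·65 + 89·22 + 105·82 + 163·45 + 188·93 = 0 + 1755 + 1958 + 8610 + 7335 + 17484 = 37142
Σ Rᵢ = 0 + 3 + 6 + 24 + 20 + 46 = 99
N̂ = 37142 / 99 ≈ 375.2 → 375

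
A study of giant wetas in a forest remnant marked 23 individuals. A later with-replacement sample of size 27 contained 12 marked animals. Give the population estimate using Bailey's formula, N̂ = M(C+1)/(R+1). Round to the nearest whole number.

N ≈ 50

N̂ = 23·(27+1)/(12+1) = 23·28/13 = 644/13 ≈ 49.5 → 50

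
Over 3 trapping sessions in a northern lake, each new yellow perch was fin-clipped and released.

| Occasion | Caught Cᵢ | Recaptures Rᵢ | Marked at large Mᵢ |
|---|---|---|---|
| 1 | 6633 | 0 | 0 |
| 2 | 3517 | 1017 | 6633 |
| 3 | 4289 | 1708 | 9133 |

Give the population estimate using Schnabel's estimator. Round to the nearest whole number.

N ≈ 22,936

Σ MᵢCᵢ = 0·6633 + 6633·3517 + 9133·4289 = 0 + 23328261 + 39171437 = 62499698
Σ Rᵢ = 0 + 1017 + 1708 = 2725
N̂ = 62499698 / 2725 ≈ 22935.7 → 22936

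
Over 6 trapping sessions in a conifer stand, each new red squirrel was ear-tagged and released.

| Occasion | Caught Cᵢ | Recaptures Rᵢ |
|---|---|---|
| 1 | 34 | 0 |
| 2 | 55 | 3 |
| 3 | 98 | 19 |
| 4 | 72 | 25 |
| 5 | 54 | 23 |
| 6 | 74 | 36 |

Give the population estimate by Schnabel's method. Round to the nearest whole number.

N ≈ 487

Marked at large before each occasion: Mᵢ = Σⱼ<ᵢ (Cⱼ − Rⱼ) → M1=0, M2=34, M3=86, M4=165, M5=212, M6=243
Σ MᵢCᵢ = 0·34 + 34·55 + 86·98 + 165·72 + 212·54 + 243·74 = 0 + 1870 + 8428 + 11880 + 11448 + 17982 = 51608
Σ Rᵢ = 0 + 3 + 19 + 25 + 23 + 36 = 106
N̂ = 51608 / 106 ≈ 486.9 → 487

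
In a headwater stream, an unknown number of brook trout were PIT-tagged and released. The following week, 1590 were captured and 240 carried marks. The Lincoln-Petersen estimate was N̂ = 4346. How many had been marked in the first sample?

From N = M·C/R: M = N·R / C = 4346·240 / 1590 = 1043040 / 1590 = 656.

M = 656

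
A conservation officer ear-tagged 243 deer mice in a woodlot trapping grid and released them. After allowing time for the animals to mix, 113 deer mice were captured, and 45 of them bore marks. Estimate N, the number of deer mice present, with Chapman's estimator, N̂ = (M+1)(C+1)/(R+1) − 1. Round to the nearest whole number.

N ≈ 604

N̂ = (243+1)(113+1)/(45+1) − 1 = 244·114/46 − 1
= 27816/46 − 1 ≈ 604.7 − 1 ≈ 603.7 → 604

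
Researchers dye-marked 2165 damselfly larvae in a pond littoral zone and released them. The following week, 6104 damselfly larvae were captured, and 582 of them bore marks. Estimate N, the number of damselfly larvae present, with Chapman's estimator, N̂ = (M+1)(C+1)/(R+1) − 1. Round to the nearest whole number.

N ≈ 22,681

N̂ = (2165+1)(6104+1)/(582+1) − 1 = 2166·6105/583 − 1
= 13223430/583 − 1 ≈ 22681.7 − 1 ≈ 22680.7 → 22681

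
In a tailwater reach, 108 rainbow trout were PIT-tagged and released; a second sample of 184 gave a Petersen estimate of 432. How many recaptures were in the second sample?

From N = M·C/R: R = M·C / N = 108·184 / 432 = 19872 / 432 = 46.

R = 46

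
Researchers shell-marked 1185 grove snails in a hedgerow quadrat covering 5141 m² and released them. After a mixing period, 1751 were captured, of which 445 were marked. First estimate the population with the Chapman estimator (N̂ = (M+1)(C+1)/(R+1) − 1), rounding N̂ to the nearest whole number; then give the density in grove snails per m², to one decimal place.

density ≈ 0.9 grove snails per m²

N̂ = 1186·1752/446 − 1 = 2077872/446 − 1 ≈ 4657.9 → 4658
Density = N̂ / area = 4658 / 5141 ≈ 0.91 → 0.9 per m²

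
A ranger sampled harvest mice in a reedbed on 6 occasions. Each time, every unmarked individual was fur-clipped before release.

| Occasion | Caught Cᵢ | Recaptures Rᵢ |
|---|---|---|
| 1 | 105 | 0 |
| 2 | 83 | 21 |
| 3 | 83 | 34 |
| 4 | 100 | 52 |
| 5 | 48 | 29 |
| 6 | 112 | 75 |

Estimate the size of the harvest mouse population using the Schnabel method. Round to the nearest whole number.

Marked at large before each occasion: Mᵢ = Σⱼ<ᵢ (Cⱼ − Rⱼ) → M1=0, M2=105, M3=167, M4=216, M5=264, M6=283
Σ MᵢCᵢ = 0·105 + 105·83 + 167·83 + 216·100 + 264·48 + 283·112 = 0 + 8715 + 13861 + 21600 + 12672 + 31696 = 88544
Σ Rᵢ = 0 + 21 + 34 + 52 + 29 + 75 = 211
N̂ = 88544 / 211 ≈ 419.6 → 420

N ≈ 420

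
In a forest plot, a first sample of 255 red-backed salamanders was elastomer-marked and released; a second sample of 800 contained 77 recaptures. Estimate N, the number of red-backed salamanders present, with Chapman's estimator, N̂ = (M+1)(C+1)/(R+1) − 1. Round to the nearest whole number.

N ≈ 2628

N̂ = (255+1)(800+1)/(77+1) − 1 = 256·801/78 − 1
= 205056/78 − 1 ≈ 2628.9 − 1 ≈ 2627.9 → 2628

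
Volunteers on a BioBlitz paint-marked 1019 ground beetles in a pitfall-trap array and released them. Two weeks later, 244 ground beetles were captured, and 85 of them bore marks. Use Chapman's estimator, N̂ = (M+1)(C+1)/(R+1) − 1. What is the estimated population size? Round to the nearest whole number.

N̂ = (1019+1)(244+1)/(85+1) − 1 = 1020·245/86 − 1
= 249900/86 − 1 ≈ 2905.8 − 1 ≈ 2904.8 → 2905

N ≈ 2905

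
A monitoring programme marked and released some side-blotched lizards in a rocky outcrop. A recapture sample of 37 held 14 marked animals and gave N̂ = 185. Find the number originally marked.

From N = M·C/R: M = N·R / C = 185·14 / 37 = 2590 / 37 = 70.

M = 70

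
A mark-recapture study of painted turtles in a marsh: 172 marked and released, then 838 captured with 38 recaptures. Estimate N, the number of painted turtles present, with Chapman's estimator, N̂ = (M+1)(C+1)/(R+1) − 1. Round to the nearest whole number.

N ≈ 3721

N̂ = (172+1)(838+1)/(38+1) − 1 = 173·839/39 − 1
= 145147/39 − 1 ≈ 3721.7 − 1 ≈ 3720.7 → 3721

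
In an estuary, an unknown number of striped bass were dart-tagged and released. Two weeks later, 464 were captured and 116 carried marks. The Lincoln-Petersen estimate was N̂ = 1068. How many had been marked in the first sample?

M = 267

From N = M·C/R: M = N·R / C = 1068·116 / 464 = 123888 / 464 = 267.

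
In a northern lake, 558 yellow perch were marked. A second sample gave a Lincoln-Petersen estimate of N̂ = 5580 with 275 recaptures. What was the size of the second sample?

C = 2750

From N = M·C/R: C = N·R / M = 5580·275 / 558 = 1534500 / 558 = 2750.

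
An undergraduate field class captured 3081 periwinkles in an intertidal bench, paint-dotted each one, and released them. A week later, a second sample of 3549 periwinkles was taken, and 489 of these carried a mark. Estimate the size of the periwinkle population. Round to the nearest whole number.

The marked fraction in the recapture sample should equal the marked fraction in the population: 489/3549 = 3081/N.
N = (3081 × 3549) / 489 = 10934469 / 489 ≈ 22360.9 → 22361

N ≈ 22,361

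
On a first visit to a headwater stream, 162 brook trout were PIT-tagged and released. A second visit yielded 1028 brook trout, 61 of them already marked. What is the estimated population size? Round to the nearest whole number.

N ≈ 2730

Lincoln-Petersen assumes M/N = R/C, so N = M·C / R.
N = (162 × 1028) / 61 = 166536 / 61 ≈ 2730.1 → 2730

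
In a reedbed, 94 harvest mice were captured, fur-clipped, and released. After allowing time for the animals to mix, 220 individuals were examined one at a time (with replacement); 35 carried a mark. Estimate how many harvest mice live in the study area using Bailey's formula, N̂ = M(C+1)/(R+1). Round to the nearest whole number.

N ≈ 577

N̂ = 94·(220+1)/(35+1) = 94·221/36 = 20774/36 ≈ 577.1 → 577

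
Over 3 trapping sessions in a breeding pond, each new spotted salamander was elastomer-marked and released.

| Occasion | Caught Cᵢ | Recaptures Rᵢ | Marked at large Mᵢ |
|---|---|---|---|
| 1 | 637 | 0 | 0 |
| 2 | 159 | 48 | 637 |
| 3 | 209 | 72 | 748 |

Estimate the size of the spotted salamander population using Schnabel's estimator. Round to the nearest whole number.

N ≈ 2147

Σ MᵢCᵢ = 0·637 + 637·159 + 748·209 = 0 + 101283 + 156332 = 257615
Σ Rᵢ = 0 + 48 + 72 = 120
N̂ = 257615 / 120 ≈ 2146.8 → 2147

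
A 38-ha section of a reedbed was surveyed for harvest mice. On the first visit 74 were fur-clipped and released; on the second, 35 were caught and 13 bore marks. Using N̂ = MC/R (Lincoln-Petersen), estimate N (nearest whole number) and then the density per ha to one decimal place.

N̂ = 74·35/13 = 2590/13 ≈ 199.2 → 199
Density = N̂ / area = 199 / 38 ≈ 5.24 → 5.2 per ha

density ≈ 5.2 harvest mice per ha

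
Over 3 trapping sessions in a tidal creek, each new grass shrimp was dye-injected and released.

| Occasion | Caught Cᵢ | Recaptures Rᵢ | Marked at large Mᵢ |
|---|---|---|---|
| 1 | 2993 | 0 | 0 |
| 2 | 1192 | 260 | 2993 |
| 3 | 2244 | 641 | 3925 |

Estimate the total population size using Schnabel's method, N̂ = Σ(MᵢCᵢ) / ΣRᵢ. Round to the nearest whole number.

N ≈ 13,735

Σ MᵢCᵢ = 0·2993 + 2993·1192 + 3925·2244 = 0 + 3567656 + 8807700 = 12375356
Σ Rᵢ = 0 + 260 + 641 = 901
N̂ = 12375356 / 901 ≈ 13735.1 → 13735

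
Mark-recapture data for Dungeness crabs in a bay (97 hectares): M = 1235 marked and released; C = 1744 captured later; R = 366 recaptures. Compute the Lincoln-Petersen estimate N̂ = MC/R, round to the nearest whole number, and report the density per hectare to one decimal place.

density ≈ 60.7 Dungeness crabs per hectare

N̂ = 1235·1744/366 = 2153840/366 ≈ 5884.8 → 5885
Density = N̂ / area = 5885 / 97 ≈ 60.67 → 60.7 per hectare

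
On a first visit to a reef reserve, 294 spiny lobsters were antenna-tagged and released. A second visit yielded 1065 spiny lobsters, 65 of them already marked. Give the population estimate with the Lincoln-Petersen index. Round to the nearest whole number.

Lincoln-Petersen assumes M/N = R/C, so N = M·C / R.
N = (294 × 1065) / 65 = 313110 / 65 ≈ 4817.1 → 4817

N ≈ 4817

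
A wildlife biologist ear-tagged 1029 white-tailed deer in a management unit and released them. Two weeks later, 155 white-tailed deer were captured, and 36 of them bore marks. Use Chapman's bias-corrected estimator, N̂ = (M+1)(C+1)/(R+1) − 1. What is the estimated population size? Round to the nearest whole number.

N̂ = (1029+1)(155+1)/(36+1) − 1 = 1030·156/37 − 1
= 160680/37 − 1 ≈ 4342.7 − 1 ≈ 4341.7 → 4342

N ≈ 4342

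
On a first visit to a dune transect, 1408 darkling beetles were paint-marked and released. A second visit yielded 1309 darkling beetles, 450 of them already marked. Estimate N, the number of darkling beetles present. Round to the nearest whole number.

N ≈ 4096

Lincoln-Petersen assumes M/N = R/C, so N = M·C / R.
N = (1408 × 1309) / 450 = 1843072 / 450 ≈ 4095.7 → 4096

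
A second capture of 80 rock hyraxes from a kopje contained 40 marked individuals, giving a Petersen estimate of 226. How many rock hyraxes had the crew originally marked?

From N = M·C/R: M = N·R / C = 226·40 / 80 = 9040 / 80 = 113.

M = 113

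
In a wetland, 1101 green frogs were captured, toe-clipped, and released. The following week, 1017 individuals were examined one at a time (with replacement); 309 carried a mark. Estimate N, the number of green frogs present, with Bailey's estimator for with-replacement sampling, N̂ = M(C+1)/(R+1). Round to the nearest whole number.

N̂ = 1101·(1017+1)/(309+1) = 1101·1018/310 = 1120818/310 ≈ 3615.5 → 3616

N ≈ 3616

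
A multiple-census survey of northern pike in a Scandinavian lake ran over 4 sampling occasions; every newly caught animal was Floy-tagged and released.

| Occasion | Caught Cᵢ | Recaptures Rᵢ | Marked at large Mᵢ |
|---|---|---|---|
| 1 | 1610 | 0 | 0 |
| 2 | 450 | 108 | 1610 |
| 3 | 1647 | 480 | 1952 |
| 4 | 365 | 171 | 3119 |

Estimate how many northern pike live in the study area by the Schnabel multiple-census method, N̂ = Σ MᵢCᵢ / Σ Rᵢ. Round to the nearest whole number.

Σ MᵢCᵢ = 0·1610 + 1610·450 + 1952·1647 + 3119·365 = 0 + 724500 + 3214944 + 1138435 = 5077879
Σ Rᵢ = 0 + 108 + 480 + 171 = 759
N̂ = 5077879 / 759 ≈ 6690.2 → 6690

N ≈ 6690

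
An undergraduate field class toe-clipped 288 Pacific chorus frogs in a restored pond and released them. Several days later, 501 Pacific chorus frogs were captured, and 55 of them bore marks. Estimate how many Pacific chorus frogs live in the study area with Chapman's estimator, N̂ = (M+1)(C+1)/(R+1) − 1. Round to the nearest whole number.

N̂ = (288+1)(501+1)/(55+1) − 1 = 289·502/56 − 1
= 145078/56 − 1 ≈ 2590.7 − 1 ≈ 2589.7 → 2590

N ≈ 2590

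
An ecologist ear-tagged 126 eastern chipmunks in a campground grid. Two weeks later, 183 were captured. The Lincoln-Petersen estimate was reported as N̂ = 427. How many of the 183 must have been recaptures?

R = 54

From N = M·C/R: R = M·C / N = 126·183 / 427 = 23058 / 427 = 54.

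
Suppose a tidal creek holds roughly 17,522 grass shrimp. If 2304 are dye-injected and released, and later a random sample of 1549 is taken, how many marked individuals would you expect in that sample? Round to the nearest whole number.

expected recaptures ≈ 204

The marked fraction of the population is 2304/17522, so in a sample of 1549 expect C·(M/N) marked.
E[R] = 2304 × 1549 / 17522 = 3568896 / 17522 ≈ 203.7 → 204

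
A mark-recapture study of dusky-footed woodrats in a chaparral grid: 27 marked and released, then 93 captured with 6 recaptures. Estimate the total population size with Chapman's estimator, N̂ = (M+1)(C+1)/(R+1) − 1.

N = 375

N̂ = (27+1)(93+1)/(6+1) − 1 = 28·94/7 − 1
= 2632/7 − 1 = 376 − 1 = 375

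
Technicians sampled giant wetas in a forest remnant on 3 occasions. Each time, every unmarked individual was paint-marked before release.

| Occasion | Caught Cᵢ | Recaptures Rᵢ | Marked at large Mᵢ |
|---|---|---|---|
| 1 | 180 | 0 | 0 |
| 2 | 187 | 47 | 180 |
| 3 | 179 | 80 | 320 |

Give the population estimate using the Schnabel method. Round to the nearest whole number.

N ≈ 716

Σ MᵢCᵢ = 0·180 + 180·187 + 320·179 = 0 + 33660 + 57280 = 90940
Σ Rᵢ = 0 + 47 + 80 = 127
N̂ = 90940 / 127 ≈ 716.1 → 716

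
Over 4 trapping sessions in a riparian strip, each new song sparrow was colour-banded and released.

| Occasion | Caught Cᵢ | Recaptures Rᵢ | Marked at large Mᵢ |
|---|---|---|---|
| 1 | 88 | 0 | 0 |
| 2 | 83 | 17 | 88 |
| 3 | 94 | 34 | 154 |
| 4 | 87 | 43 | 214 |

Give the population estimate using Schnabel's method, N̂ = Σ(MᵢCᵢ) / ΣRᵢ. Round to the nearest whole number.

N ≈ 430

Σ MᵢCᵢ = 0·88 + 88·83 + 154·94 + 214·87 = 0 + 7304 + 14476 + 18618 = 40398
Σ Rᵢ = 0 + 17 + 34 + 43 = 94
N̂ = 40398 / 94 ≈ 429.8 → 430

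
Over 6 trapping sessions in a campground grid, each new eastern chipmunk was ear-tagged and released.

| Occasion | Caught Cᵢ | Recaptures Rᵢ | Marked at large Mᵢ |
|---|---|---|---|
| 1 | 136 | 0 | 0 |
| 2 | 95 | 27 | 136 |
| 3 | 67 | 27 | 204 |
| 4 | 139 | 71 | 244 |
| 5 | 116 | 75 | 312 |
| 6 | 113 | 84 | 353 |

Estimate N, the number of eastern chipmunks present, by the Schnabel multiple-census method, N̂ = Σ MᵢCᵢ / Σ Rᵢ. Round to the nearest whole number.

N ≈ 481

Σ MᵢCᵢ = 0·136 + 136·95 + 204·67 + 244·139 + 312·116 + 353·113 = 0 + 12920 + 13668 + 33916 + 36192 + 39889 = 136585
Σ Rᵢ = 0 + 27 + 27 + 71 + 75 + 84 = 284
N̂ = 136585 / 284 ≈ 480.9 → 481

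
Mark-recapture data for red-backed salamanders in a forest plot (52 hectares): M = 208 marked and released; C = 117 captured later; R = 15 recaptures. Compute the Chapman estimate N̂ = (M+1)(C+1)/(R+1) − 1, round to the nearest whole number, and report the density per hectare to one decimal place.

N̂ = 209·118/16 − 1 = 24662/16 − 1 ≈ 1540.4 → 1540
Density = N̂ / area = 1540 / 52 ≈ 29.62 → 29.6 per hectare

density ≈ 29.6 red-backed salamanders per hectare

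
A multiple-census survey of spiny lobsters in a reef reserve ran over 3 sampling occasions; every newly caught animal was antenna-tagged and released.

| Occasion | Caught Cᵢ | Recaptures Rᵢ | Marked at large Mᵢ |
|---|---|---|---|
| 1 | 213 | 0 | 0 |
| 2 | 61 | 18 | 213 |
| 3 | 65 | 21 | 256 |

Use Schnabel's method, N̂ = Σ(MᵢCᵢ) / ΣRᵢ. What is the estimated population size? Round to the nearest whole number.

Σ MᵢCᵢ = 0·213 + 213·61 + 256·65 = 0 + 12993 + 16640 = 29633
Σ Rᵢ = 0 + 18 + 21 = 39
N̂ = 29633 / 39 ≈ 759.8 → 760

N ≈ 760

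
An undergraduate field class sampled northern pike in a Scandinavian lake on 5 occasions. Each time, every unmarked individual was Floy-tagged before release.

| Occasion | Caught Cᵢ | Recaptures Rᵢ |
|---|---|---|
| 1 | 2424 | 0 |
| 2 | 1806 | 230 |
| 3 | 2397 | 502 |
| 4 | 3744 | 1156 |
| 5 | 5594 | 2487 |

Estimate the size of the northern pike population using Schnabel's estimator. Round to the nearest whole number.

N ≈ 19,084

Marked at large before each occasion: Mᵢ = Σⱼ<ᵢ (Cⱼ − Rⱼ) → M1=0, M2=2424, M3=4000, M4=5895, M5=8483
Σ MᵢCᵢ = 0·2424 + 2424·1806 + 4000·2397 + 5895·3744 + 8483·5594 = 0 + 4377744 + 9588000 + 22070880 + 47453902 = 83490526
Σ Rᵢ = 0 + 230 + 502 + 1156 + 2487 = 4375
N̂ = 83490526 / 4375 ≈ 19083.5 → 19084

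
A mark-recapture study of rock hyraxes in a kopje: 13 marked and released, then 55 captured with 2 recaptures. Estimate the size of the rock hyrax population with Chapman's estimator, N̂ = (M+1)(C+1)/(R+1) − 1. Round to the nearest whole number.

N̂ = (13+1)(55+1)/(2+1) − 1 = 14·56/3 − 1
= 784/3 − 1 ≈ 261.3 − 1 ≈ 260.3 → 260

N ≈ 260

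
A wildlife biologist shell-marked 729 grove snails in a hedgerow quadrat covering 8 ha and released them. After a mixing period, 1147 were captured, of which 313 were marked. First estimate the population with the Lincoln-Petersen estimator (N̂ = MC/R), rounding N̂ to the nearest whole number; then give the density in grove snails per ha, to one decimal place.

N̂ = 729·1147/313 = 836163/313 ≈ 2671.4 → 2671
Density = N̂ / area = 2671 / 8 ≈ 333.88 → 333.9 per ha

density ≈ 333.9 grove snails per ha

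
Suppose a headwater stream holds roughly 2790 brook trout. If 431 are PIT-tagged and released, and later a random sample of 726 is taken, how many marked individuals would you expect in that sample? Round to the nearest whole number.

expected recaptures ≈ 112

Expected recaptures E[R] = M·C / N.
E[R] = 431 × 726 / 2790 = 312906 / 2790 ≈ 112.2 → 112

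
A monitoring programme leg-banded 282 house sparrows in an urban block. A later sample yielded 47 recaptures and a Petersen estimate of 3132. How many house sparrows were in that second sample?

From N = M·C/R: C = N·R / M = 3132·47 / 282 = 147204 / 282 = 522.

C = 522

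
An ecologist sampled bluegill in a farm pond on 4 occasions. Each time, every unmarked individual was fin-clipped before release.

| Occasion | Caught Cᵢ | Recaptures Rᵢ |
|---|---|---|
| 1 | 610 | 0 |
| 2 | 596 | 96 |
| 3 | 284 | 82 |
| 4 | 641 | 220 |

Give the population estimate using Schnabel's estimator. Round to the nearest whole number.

N ≈ 3819

Marked at large before each occasion: Mᵢ = Σⱼ<ᵢ (Cⱼ − Rⱼ) → M1=0, M2=610, M3=1110, M4=1312
Σ MᵢCᵢ = 0·610 + 610·596 + 1110·284 + 1312·641 = 0 + 363560 + 315240 + 840992 = 1519792
Σ Rᵢ = 0 + 96 + 82 + 220 = 398
N̂ = 1519792 / 398 ≈ 3818.6 → 3819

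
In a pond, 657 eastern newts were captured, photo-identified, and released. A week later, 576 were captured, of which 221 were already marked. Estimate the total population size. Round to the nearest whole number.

N ≈ 1712

N = (657 × 576) / 221 = 378432 / 221 ≈ 1712.4 → 1712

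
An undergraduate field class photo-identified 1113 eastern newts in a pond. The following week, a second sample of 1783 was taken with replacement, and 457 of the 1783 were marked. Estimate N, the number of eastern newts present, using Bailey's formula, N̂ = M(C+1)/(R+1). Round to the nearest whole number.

N̂ = 1113·(1783+1)/(457+1) = 1113·1784/458 = 1985592/458 ≈ 4335.4 → 4335

N ≈ 4335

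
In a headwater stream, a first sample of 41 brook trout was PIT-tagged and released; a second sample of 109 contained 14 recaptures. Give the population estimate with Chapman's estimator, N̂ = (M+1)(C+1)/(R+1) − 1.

N̂ = (41+1)(109+1)/(14+1) − 1 = 42·110/15 − 1
= 4620/15 − 1 = 308 − 1 = 307

N = 307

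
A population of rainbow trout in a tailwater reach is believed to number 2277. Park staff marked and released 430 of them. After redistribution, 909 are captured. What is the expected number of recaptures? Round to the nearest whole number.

expected recaptures ≈ 172

Expected recaptures E[R] = M·C / N.
E[R] = 430 × 909 / 2277 = 390870 / 2277 ≈ 171.7 → 172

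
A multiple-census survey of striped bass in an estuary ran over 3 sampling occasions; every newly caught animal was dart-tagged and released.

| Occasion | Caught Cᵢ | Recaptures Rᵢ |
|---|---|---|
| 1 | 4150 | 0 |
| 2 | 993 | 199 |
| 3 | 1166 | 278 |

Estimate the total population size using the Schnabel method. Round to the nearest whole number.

N ≈ 20,725

Marked at large before each occasion: Mᵢ = Σⱼ<ᵢ (Cⱼ − Rⱼ) → M1=0, M2=4150, M3=4944
Σ MᵢCᵢ = 0·4150 + 4150·993 + 4944·1166 = 0 + 4120950 + 5764704 = 9885654
Σ Rᵢ = 0 + 199 + 278 = 477
N̂ = 9885654 / 477 ≈ 20724.6 → 20725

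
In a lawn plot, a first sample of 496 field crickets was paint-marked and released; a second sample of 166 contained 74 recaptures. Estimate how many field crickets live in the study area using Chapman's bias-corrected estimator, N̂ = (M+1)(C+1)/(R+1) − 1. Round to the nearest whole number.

N̂ = (496+1)(166+1)/(74+1) − 1 = 497·167/75 − 1
= 82999/75 − 1 ≈ 1106.7 − 1 ≈ 1105.7 → 1106

N ≈ 1106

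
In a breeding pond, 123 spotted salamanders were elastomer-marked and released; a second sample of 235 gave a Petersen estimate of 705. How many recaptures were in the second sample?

R = 41

From N = M·C/R: R = M·C / N = 123·235 / 705 = 28905 / 705 = 41.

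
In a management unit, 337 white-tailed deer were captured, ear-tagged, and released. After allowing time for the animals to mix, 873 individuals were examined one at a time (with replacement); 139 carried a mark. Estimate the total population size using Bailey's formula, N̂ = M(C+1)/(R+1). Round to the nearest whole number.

N̂ = 337·(873+1)/(139+1) = 337·874/140 = 294538/140 ≈ 2103.8 → 2104

N ≈ 2104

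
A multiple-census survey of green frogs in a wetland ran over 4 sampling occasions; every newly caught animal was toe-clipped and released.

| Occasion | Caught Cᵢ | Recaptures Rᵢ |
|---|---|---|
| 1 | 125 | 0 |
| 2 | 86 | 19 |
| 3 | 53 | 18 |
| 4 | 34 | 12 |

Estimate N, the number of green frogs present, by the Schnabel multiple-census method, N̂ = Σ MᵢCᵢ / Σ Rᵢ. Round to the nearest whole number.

Marked at large before each occasion: Mᵢ = Σⱼ<ᵢ (Cⱼ − Rⱼ) → M1=0, M2=125, M3=192, M4=227
Σ MᵢCᵢ = 0·125 + 125·86 + 192·53 + 227·34 = 0 + 10750 + 10176 + 7718 = 28644
Σ Rᵢ = 0 + 19 + 18 + 12 = 49
N̂ = 28644 / 49 ≈ 584.6 → 585

N ≈ 585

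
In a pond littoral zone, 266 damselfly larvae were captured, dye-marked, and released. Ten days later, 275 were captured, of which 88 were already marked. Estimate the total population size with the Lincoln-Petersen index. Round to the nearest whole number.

If marked individuals mix randomly, R/C ≈ M/N, giving N ≈ M·C/R.
N = (266 × 275) / 88 = 73150 / 88 ≈ 831.2 → 831

N ≈ 831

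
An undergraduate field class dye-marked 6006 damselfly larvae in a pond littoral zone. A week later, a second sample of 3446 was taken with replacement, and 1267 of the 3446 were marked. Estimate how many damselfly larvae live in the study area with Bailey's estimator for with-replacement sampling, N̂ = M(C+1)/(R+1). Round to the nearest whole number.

N̂ = 6006·(3446+1)/(1267+1) = 6006·3447/1268 = 20702682/1268 ≈ 16327.0 → 16327

N ≈ 16,327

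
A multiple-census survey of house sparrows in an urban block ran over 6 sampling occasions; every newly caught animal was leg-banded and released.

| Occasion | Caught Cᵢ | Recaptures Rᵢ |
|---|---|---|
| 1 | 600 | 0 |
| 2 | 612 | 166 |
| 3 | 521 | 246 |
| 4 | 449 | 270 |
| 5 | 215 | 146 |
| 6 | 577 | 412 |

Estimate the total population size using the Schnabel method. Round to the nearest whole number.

Marked at large before each occasion: Mᵢ = Σⱼ<ᵢ (Cⱼ − Rⱼ) → M1=0, M2=600, M3=1046, M4=1321, M5=1500, M6=1569
Σ MᵢCᵢ = 0·600 + 600·612 + 1046·521 + 1321·449 + 1500·215 + 1569·577 = 0 + 367200 + 544966 + 593129 + 322500 + 905313 = 2733108
Σ Rᵢ = 0 + 166 + 246 + 270 + 146 + 412 = 1240
N̂ = 2733108 / 1240 ≈ 2204.1 → 2204

N ≈ 2204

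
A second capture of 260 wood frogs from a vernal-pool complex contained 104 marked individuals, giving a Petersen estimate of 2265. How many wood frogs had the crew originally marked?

From N = M·C/R: M = N·R / C = 2265·104 / 260 = 235560 / 260 = 906.

M = 906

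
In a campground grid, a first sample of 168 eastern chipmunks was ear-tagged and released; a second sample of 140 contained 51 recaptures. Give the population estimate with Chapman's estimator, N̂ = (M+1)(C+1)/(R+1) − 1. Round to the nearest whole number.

N ≈ 457

N̂ = (168+1)(140+1)/(51+1) − 1 = 169·141/52 − 1
= 23829/52 − 1 ≈ 458.2 − 1 ≈ 457.2 → 457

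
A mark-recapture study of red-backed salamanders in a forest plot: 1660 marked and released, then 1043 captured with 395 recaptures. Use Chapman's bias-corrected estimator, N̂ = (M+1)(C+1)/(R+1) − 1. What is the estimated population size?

N = 4378

N̂ = (1660+1)(1043+1)/(395+1) − 1 = 1661·1044/396 − 1
= 1734084/396 − 1 = 4379 − 1 = 4378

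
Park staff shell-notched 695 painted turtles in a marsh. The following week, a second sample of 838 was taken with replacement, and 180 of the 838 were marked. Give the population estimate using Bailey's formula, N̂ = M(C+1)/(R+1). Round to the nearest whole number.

N ≈ 3222

N̂ = 695·(838+1)/(180+1) = 695·839/181 = 583105/181 ≈ 3221.6 → 3222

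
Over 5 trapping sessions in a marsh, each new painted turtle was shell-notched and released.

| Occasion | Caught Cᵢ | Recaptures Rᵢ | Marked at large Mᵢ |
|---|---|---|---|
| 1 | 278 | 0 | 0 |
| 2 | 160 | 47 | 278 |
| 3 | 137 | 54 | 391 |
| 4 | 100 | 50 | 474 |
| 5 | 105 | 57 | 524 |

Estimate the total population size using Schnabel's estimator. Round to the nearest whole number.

Σ MᵢCᵢ = 0·278 + 278·160 + 391·137 + 474·100 + 524·105 = 0 + 44480 + 53567 + 47400 + 55020 = 200467
Σ Rᵢ = 0 + 47 + 54 + 50 + 57 = 208
N̂ = 200467 / 208 ≈ 963.8 → 964

N ≈ 964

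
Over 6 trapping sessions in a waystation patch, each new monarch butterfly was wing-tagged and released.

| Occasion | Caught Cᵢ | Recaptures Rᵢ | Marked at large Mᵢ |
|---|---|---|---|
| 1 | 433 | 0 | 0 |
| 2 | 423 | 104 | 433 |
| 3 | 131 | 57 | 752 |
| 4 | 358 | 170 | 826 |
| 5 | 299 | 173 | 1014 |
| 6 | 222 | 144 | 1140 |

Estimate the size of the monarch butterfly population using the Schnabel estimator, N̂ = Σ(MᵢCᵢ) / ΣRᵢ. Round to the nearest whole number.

Σ MᵢCᵢ = 0·433 + 433·423 + 752·131 + 826·358 + 1014·299 + 1140·222 = 0 + 183159 + 98512 + 295708 + 303186 + 253080 = 1133645
Σ Rᵢ = 0 + 104 + 57 + 170 + 173 + 144 = 648
N̂ = 1133645 / 648 ≈ 1749.45 → 1749

N ≈ 1749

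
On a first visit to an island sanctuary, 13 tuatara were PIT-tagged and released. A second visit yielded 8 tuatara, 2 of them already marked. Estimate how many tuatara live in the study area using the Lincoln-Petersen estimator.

N = 52

N = (13 × 8) / 2 = 104 / 2 = 52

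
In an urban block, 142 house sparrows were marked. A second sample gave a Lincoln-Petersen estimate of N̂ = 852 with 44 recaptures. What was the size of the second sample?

From N = M·C/R: C = N·R / M = 852·44 / 142 = 37488 / 142 = 264.

C = 264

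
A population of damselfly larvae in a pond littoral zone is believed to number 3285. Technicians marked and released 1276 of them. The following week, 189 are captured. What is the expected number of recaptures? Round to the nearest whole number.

expected recaptures ≈ 73

The marked fraction of the population is 1276/3285, so in a sample of 189 expect C·(M/N) marked.
E[R] = 1276 × 189 / 3285 = 241164 / 3285 ≈ 73.4 → 73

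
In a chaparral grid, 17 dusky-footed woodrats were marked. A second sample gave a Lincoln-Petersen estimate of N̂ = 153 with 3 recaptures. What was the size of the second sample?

From N = M·C/R: C = N·R / M = 153·3 / 17 = 459 / 17 = 27.

C = 27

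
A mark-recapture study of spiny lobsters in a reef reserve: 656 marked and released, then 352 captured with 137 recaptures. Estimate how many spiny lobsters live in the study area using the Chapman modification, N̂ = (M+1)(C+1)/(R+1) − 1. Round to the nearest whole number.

N ≈ 1680

N̂ = (656+1)(352+1)/(137+1) − 1 = 657·353/138 − 1
= 231921/138 − 1 ≈ 1680.6 − 1 ≈ 1679.6 → 1680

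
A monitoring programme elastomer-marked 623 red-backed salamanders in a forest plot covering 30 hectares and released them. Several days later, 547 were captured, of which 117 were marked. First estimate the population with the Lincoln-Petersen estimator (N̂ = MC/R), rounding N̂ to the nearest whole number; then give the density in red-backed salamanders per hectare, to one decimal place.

N̂ = 623·547/117 = 340781/117 ≈ 2912.7 → 2913
Density = N̂ / area = 2913 / 30 ≈ 97.10 → 97.1 per hectare

density ≈ 97.1 red-backed salamanders per hectare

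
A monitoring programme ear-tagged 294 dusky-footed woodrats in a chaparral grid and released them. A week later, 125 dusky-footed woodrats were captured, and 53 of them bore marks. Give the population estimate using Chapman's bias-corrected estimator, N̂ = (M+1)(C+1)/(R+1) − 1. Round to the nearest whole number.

N̂ = (294+1)(125+1)/(53+1) − 1 = 295·126/54 − 1
= 37170/54 − 1 ≈ 688.3 − 1 ≈ 687.3 → 687

N ≈ 687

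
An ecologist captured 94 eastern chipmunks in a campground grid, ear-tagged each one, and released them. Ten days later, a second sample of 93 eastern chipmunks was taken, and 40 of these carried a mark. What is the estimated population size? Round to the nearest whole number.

N ≈ 219

If marked individuals mix randomly, R/C ≈ M/N, giving N ≈ M·C/R.
N = (94 × 93) / 40 = 8742 / 40 ≈ 218.6 → 219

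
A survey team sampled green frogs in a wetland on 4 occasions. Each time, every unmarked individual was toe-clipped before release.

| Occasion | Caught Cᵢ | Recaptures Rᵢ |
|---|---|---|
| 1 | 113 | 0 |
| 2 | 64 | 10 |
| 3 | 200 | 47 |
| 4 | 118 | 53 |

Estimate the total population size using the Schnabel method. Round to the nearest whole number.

Marked at large before each occasion: Mᵢ = Σⱼ<ᵢ (Cⱼ − Rⱼ) → M1=0, M2=113, M3=167, M4=320
Σ MᵢCᵢ = 0·113 + 113·64 + 167·200 + 320·118 = 0 + 7232 + 33400 + 37760 = 78392
Σ Rᵢ = 0 + 10 + 47 + 53 = 110
N̂ = 78392 / 110 ≈ 712.7 → 713

N ≈ 713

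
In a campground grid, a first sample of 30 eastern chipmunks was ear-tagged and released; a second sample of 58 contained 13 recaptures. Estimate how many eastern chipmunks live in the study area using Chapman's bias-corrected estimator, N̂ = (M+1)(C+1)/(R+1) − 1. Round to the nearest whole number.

N ≈ 130

N̂ = (30+1)(58+1)/(13+1) − 1 = 31·59/14 − 1
= 1829/14 − 1 ≈ 130.6 − 1 ≈ 129.6 → 130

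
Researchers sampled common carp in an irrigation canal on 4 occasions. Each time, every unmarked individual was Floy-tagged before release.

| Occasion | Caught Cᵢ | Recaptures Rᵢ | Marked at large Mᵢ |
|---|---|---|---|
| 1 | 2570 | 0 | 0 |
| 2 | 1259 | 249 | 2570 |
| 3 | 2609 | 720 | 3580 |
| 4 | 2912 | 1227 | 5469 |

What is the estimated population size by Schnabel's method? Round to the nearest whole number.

N ≈ 12,979

Σ MᵢCᵢ = 0·2570 + 2570·1259 + 3580·2609 + 5469·2912 = 0 + 3235630 + 9340220 + 15925728 = 28501578
Σ Rᵢ = 0 + 249 + 720 + 1227 = 2196
N̂ = 28501578 / 2196 ≈ 12978.9 → 12979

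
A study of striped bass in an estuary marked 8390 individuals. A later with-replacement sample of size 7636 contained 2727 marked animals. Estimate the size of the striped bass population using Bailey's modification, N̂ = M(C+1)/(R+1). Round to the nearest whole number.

N ≈ 23,488

N̂ = 8390·(7636+1)/(2727+1) = 8390·7637/2728 = 64074430/2728 ≈ 23487.7 → 23488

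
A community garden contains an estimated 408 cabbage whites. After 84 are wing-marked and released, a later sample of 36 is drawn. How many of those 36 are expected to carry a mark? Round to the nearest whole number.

expected recaptures ≈ 7

The marked fraction of the population is 84/408, so in a sample of 36 expect C·(M/N) marked.
E[R] = 84 × 36 / 408 = 3024 / 408 ≈ 7.4 → 7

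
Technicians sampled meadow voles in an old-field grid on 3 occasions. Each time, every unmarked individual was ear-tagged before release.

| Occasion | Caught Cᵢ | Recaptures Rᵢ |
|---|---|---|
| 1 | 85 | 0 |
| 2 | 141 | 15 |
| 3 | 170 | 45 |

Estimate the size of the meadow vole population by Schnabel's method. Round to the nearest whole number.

Marked at large before each occasion: Mᵢ = Σⱼ<ᵢ (Cⱼ − Rⱼ) → M1=0, M2=85, M3=211
Σ MᵢCᵢ = 0·85 + 85·141 + 211·170 = 0 + 11985 + 35870 = 47855
Σ Rᵢ = 0 + 15 + 45 = 60
N̂ = 47855 / 60 ≈ 797.6 → 798

N ≈ 798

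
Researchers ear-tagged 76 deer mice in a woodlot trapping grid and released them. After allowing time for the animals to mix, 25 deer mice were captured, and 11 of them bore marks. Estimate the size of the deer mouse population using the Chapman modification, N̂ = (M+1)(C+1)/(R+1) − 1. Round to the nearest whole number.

N ≈ 166

N̂ = (76+1)(25+1)/(11+1) − 1 = 77·26/12 − 1
= 2002/12 − 1 ≈ 166.8 − 1 ≈ 165.8 → 166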